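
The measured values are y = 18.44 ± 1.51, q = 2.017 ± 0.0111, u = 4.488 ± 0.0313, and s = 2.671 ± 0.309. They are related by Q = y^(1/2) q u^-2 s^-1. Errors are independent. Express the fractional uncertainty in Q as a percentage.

12.4%

Each factor contributes (exponent × relative error)² to (δQ/Q)²:
  (½·δy/y)² = (0.5×0.0819)² = 0.00168;  (1·δq/q)² = (1×0.00550)² = 3.03e-05;  (-2·δu/u)² = (-2×0.00697)² = 0.000195;  (-1·δs/s)² = (-1×0.116)² = 0.0134
δQ/Q = √(0.0153) = 0.124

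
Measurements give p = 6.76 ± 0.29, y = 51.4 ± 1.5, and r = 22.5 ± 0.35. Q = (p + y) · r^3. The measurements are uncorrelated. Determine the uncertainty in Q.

35500

Let u = p + y = 58.2. δu = √(δp² + δy²) = √(0.0841 + 2.25) = 1.53, so δu/u = 0.0263.
Q is then a monomial in u, r:
δQ/Q = √((δu/u)² + (3·δr/r)²) = √(0.000690 + 0.00218) = 0.0536
Q = 6.62e+05, so δQ = 0.0536 × 6.62e+05 = 35500.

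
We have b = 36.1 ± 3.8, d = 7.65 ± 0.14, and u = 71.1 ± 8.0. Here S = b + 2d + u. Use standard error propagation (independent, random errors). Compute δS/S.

For a sum/difference, combine absolute errors in quadrature:
  (δb)² = 14.4;  (2·δd)² = 0.0784;  (δu)² = 64.0
δS = √(78.5) = 8.86
S = 122, so δS/S = 8.86/122 = 0.0723.

0.0723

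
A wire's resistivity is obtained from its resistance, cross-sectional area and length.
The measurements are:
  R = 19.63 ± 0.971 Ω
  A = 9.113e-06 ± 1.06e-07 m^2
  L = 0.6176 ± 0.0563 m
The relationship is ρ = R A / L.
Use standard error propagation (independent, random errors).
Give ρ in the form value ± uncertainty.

(2.897 ± 0.302) × 10^-4 Ω·m

Relative error in a monomial: (δρ/ρ)² = Σ (nᵢ · δxᵢ/xᵢ)².
  (1·δR/R)² = (1×0.0495)² = 0.00245;  (1·δA/A)² = (1×0.0116)² = 0.000135;  (-1·δL/L)² = (-1×0.0912)² = 0.00831
δρ/ρ = √(0.0109) = 0.104
ρ = 0.0002897 Ω·m, so δρ = 0.104 × 0.0002897 = 3.02e-05 Ω·m.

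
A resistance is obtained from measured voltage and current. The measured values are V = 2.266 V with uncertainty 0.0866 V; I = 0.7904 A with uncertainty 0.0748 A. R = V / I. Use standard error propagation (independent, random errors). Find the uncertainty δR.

0.293 Ω

Products/powers → add relative errors in quadrature, weighted by exponent:
  (1·δV/V)² = (1×0.0382)² = 0.00146;  (-1·δI/I)² = (-1×0.0946)² = 0.00896
δR/R = √(0.0104) = 0.102
R = 2.867 Ω, so δR = 0.102 × 2.867 = 0.293 Ω.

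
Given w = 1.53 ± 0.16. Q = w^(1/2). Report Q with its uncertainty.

Q ∝ w^(1/2), so δQ/Q = |½| · δw/w = 0.5 × 0.105 = 0.0523.
Q = 1.24, so δQ = 0.0523 × 1.24 = 0.0647.

1.24 ± 0.0647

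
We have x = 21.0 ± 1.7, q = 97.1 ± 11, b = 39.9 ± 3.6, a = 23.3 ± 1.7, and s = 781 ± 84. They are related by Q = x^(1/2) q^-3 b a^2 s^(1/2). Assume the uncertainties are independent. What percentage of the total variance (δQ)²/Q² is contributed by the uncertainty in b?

5.45%

(δQ/Q)² = (½·δx/x)² + (-3·δq/q)² + (1·δb/b)² + (2·δa/a)² + (½·δs/s)²
  x term: (0.5×0.0810)² = 0.00164
  q term: (-3×0.113)² = 0.116
  b term: (1×0.0902)² = 0.00814
  a term: (2×0.0730)² = 0.0213
  s term: (0.5×0.108)² = 0.00289
Total = 0.149. Share from b = 0.00814/0.149 = 0.0545.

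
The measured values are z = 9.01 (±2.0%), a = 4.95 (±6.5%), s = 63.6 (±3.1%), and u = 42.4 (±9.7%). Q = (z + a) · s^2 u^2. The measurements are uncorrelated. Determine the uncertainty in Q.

2.08e+07

Let w = z + a = 14.0. δw = √(δz² + δa²) = √(0.0325 + 0.104) = 0.369, so δw/w = 0.0264.
Q is then a monomial in w, s, u:
δQ/Q = √((δw/w)² + (2·δs/s)² + (2·δu/u)²) = √(0.000698 + 0.00384 + 0.0376) = 0.205
Q = 1.02e+08, so δQ = 0.205 × 1.02e+08 = 2.08e+07.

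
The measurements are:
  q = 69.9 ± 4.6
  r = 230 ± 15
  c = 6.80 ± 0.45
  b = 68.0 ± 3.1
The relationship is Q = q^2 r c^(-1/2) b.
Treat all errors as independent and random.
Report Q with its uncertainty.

Q is a product of powers, so relative uncertainties combine in quadrature:
  (2·δq/q)² = (2×0.0658)² = 0.0173;  (1·δr/r)² = (1×0.0652)² = 0.00425;  (−½·δc/c)² = (-0.5×0.0662)² = 0.00109;  (1·δb/b)² = (1×0.0456)² = 0.00208
δQ/Q = √(0.0247) = 0.157
Q = 2.93e+07, so δQ = 0.157 × 2.93e+07 = 4.61e+06.

(2.93 ± 0.461) × 10^7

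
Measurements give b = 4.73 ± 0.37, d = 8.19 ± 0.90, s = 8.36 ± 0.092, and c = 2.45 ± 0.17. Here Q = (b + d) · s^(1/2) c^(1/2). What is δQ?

Let u = b + d = 12.9. δu = √(δb² + δd²) = √(0.137 + 0.810) = 0.973, so δu/u = 0.0753.
Q is then a monomial in u, s, c:
δQ/Q = √((δu/u)² + (½·δs/s)² + (½·δc/c)²) = √(0.00567 + 3.03e-05 + 0.00120) = 0.0831
Q = 58.5, so δQ = 0.0831 × 58.5 = 4.86.

4.86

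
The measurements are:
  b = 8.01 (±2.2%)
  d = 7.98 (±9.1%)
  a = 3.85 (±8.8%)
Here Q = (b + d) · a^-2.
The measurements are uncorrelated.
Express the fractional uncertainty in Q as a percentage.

Let u = b + d = 16.0. δu = √(δb² + δd²) = √(0.0311 + 0.527) = 0.747, so δu/u = 0.0467.
Q is then a monomial in u, a:
δQ/Q = √((δu/u)² + (-2·δa/a)²) = √(0.00218 + 0.0310) = 0.182

18.2%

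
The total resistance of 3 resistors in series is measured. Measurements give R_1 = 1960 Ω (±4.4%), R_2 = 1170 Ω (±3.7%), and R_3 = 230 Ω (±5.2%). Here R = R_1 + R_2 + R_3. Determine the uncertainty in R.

Sums and differences: (δR)² = Σ (cᵢ δxᵢ)².
  (δR_1)² = 7440;  (δR_2)² = 1870;  (δR_3)² = 143
δR = √(9450) = 97.2 Ω

97.2 Ω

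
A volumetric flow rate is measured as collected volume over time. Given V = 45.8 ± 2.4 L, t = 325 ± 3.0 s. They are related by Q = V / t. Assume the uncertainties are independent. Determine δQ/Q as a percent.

Since Q is a product/quotient, work with relative uncertainties:
  (1·δV/V)² = (1×0.0524)² = 0.00275;  (-1·δt/t)² = (-1×0.00923)² = 8.52e-05
δQ/Q = √(0.00283) = 0.0532

5.32%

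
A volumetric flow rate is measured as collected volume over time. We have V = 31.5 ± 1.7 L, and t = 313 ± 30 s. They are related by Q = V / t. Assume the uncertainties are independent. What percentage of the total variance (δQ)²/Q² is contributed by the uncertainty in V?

24.1%

(δQ/Q)² = (1·δV/V)² + (-1·δt/t)²
  V term: (1×0.0540)² = 0.00291
  t term: (-1×0.0958)² = 0.00919
Total = 0.0121. Share from V = 0.00291/0.0121 = 0.241.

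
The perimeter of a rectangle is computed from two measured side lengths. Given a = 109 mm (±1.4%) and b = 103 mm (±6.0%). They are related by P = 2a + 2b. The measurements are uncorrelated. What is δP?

12.7 mm

For a sum/difference, combine absolute errors in quadrature:
  (2·δa)² = 9.31;  (2·δb)² = 153
δP = √(162) = 12.7 mm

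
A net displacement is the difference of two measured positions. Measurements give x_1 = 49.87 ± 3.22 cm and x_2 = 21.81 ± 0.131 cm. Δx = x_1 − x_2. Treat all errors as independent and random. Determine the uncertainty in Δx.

Δx is a linear combination, so absolute uncertainties add in quadrature:
  (δx_1)² = 10.4;  (δx_2)² = 0.0172
δΔx = √(10.4) = 3.22 cm

3.22 cm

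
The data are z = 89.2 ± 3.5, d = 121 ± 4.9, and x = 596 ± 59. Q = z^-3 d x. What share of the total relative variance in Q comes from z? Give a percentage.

54.8%

(δQ/Q)² = (-3·δz/z)² + (1·δd/d)² + (1·δx/x)²
  z term: (-3×0.0392)² = 0.0139
  d term: (1×0.0405)² = 0.00164
  x term: (1×0.0990)² = 0.00980
Total = 0.0253. Share from z = 0.0139/0.0253 = 0.548.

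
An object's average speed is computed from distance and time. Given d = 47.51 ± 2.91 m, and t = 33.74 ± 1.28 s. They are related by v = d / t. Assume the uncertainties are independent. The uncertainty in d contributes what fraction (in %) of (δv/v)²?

(δv/v)² = (1·δd/d)² + (-1·δt/t)²
  d term: (1×0.0613)² = 0.00375
  t term: (-1×0.0379)² = 0.00144
Total = 0.00519. Share from d = 0.00375/0.00519 = 0.723.

72.3%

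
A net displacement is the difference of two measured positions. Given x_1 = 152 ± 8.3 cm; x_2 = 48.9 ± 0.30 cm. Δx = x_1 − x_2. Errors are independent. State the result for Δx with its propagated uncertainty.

Each term contributes (cᵢ δxᵢ)² to (δΔx)²:
  (δx_1)² = 68.9;  (δx_2)² = 0.0900
δΔx = √(69.0) = 8.31 cm
Δx = 103 cm.

103 ± 8.31 cm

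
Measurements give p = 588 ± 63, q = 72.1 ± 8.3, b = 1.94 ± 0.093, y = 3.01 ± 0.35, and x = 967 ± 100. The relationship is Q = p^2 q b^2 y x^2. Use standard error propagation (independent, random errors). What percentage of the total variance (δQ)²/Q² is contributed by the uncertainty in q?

10.6%

(δQ/Q)² = (2·δp/p)² + (1·δq/q)² + (2·δb/b)² + (1·δy/y)² + (2·δx/x)²
  p term: (2×0.107)² = 0.0459
  q term: (1×0.115)² = 0.0133
  b term: (2×0.0479)² = 0.00919
  y term: (1×0.116)² = 0.0135
  x term: (2×0.103)² = 0.0428
Total = 0.125. Share from q = 0.0133/0.125 = 0.106.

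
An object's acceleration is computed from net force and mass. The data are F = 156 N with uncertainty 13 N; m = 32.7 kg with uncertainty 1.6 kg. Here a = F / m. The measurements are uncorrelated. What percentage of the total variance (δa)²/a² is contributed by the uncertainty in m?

(δa/a)² = (1·δF/F)² + (-1·δm/m)²
  F term: (1×0.0833)² = 0.00694
  m term: (-1×0.0489)² = 0.00239
Total = 0.00934. Share from m = 0.00239/0.00934 = 0.256.

25.6%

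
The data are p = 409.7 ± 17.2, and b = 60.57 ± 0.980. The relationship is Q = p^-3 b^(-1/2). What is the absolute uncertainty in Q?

2.36e-10

Since Q is a product/quotient, work with relative uncertainties:
  (-3·δp/p)² = (-3×0.0420)² = 0.0159;  (−½·δb/b)² = (-0.5×0.0162)² = 6.54e-05
δQ/Q = √(0.0159) = 0.126
Q = 1.868e-09, so δQ = 0.126 × 1.868e-09 = 2.36e-10.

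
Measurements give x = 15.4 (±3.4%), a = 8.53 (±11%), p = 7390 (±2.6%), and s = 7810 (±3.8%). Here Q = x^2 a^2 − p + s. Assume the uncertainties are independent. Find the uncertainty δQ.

Let w = x^2·a^2 = 17300. δw/w = √((2·δx/x)² + (2·δa/a)²) = √(0.00462 + 0.0484) = 0.230, so δw = 3970.
Q = w − p + s: δQ = √(δw² + δp² + δs²) = √(1.58e+07 + 36900 + 88100) = 3990

3990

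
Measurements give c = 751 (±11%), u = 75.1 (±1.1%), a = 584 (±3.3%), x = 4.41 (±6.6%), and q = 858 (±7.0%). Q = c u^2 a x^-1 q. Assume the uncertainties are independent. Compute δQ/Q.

0.151

Q is a product of powers, so relative uncertainties combine in quadrature:
  (1·δc/c)² = (1×0.110)² = 0.0121;  (2·δu/u)² = (2×0.0110)² = 0.000484;  (1·δa/a)² = (1×0.0330)² = 0.00109;  (-1·δx/x)² = (-1×0.0660)² = 0.00436;  (1·δq/q)² = (1×0.0700)² = 0.00490
δQ/Q = √(0.0229) = 0.151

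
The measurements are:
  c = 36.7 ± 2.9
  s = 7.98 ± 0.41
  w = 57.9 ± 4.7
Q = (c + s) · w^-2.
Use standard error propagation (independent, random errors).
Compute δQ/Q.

0.175

Let u = c + s = 44.7. δu = √(δc² + δs²) = √(8.41 + 0.168) = 2.93, so δu/u = 0.0656.
Q is then a monomial in u, w:
δQ/Q = √((δu/u)² + (-2·δw/w)²) = √(0.00430 + 0.0264) = 0.175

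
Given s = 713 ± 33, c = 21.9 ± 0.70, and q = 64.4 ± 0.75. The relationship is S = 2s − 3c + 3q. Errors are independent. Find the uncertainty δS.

Each term contributes (cᵢ δxᵢ)² to (δS)²:
  (2·δs)² = 4360;  (3·δc)² = 4.41;  (3·δq)² = 5.06
δS = √(4370) = 66.1

66.1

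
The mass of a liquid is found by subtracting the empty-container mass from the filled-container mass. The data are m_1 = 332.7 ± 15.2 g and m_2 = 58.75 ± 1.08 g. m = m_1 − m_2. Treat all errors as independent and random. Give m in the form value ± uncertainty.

273.9 ± 15.2 g

Each term contributes (cᵢ δxᵢ)² to (δm)²:
  (δm_1)² = 231;  (δm_2)² = 1.17
δm = √(232) = 15.2 g
m = 273.9 g.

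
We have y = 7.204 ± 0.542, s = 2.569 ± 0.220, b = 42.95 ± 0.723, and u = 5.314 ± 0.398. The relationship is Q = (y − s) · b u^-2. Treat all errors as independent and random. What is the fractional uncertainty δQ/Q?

0.197

Let w = y − s = 4.635. δw = √(δy² + δs²) = √(0.294 + 0.0484) = 0.585, so δw/w = 0.126.
Q is then a monomial in w, b, u:
δQ/Q = √((δw/w)² + (1·δb/b)² + (-2·δu/u)²) = √(0.0159 + 0.000283 + 0.0224) = 0.197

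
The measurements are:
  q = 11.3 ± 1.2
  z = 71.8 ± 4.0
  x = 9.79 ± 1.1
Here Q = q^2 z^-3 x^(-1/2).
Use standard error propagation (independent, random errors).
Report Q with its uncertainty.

(1.10 ± 0.304) × 10^-4

Relative error in a monomial: (δQ/Q)² = Σ (nᵢ · δxᵢ/xᵢ)².
  (2·δq/q)² = (2×0.106)² = 0.0451;  (-3·δz/z)² = (-3×0.0557)² = 0.0279;  (−½·δx/x)² = (-0.5×0.112)² = 0.00316
δQ/Q = √(0.0762) = 0.276
Q = 0.000110, so δQ = 0.276 × 0.000110 = 3.04e-05.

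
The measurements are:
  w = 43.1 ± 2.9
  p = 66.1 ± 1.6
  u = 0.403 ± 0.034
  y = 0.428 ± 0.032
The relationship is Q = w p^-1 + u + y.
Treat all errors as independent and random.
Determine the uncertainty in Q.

Let h = w·p^-1 = 0.652. δh/h = √((1·δw/w)² + (-1·δp/p)²) = √(0.00453 + 0.000586) = 0.0715, so δh = 0.0466.
Q = h + u + y: δQ = √(δh² + δu² + δy²) = √(0.00217 + 0.00116 + 0.00102) = 0.0660

0.0660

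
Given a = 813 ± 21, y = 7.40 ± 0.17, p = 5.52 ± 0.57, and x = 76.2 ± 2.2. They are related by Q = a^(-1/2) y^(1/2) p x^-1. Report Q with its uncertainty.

Relative error in a monomial: (δQ/Q)² = Σ (nᵢ · δxᵢ/xᵢ)².
  (−½·δa/a)² = (-0.5×0.0258)² = 0.000167;  (½·δy/y)² = (0.5×0.0230)² = 0.000132;  (1·δp/p)² = (1×0.103)² = 0.0107;  (-1·δx/x)² = (-1×0.0289)² = 0.000834
δQ/Q = √(0.0118) = 0.109
Q = 0.00691, so δQ = 0.109 × 0.00691 = 0.000751.

0.00691 ± 0.000751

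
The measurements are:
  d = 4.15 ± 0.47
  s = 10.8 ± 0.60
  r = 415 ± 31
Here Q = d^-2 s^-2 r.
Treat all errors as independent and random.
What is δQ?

0.0544

Q is a product of powers, so relative uncertainties combine in quadrature:
  (-2·δd/d)² = (-2×0.113)² = 0.0513;  (-2·δs/s)² = (-2×0.0556)² = 0.0123;  (1·δr/r)² = (1×0.0747)² = 0.00558
δQ/Q = √(0.0692) = 0.263
Q = 0.207, so δQ = 0.263 × 0.207 = 0.0544.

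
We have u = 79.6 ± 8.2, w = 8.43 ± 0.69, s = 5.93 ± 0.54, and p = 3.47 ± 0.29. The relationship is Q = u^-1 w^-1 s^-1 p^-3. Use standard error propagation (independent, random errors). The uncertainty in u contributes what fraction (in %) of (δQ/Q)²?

(δQ/Q)² = (-1·δu/u)² + (-1·δw/w)² + (-1·δs/s)² + (-3·δp/p)²
  u term: (-1×0.103)² = 0.0106
  w term: (-1×0.0819)² = 0.00670
  s term: (-1×0.0911)² = 0.00829
  p term: (-3×0.0836)² = 0.0629
Total = 0.0885. Share from u = 0.0106/0.0885 = 0.120.

12.0%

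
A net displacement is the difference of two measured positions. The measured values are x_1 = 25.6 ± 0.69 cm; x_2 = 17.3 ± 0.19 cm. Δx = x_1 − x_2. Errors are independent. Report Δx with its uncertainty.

Sums and differences: (δΔx)² = Σ (cᵢ δxᵢ)².
  (δx_1)² = 0.476;  (δx_2)² = 0.0361
δΔx = √(0.512) = 0.716 cm
Δx = 8.30 cm.

8.30 ± 0.716 cm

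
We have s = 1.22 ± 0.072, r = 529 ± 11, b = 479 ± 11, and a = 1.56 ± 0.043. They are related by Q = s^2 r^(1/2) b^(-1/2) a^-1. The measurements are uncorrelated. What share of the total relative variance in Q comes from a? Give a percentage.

5.09%

(δQ/Q)² = (2·δs/s)² + (½·δr/r)² + (−½·δb/b)² + (-1·δa/a)²
  s term: (2×0.0590)² = 0.0139
  r term: (0.5×0.0208)² = 0.000108
  b term: (-0.5×0.0230)² = 0.000132
  a term: (-1×0.0276)² = 0.000760
Total = 0.0149. Share from a = 0.000760/0.0149 = 0.0509.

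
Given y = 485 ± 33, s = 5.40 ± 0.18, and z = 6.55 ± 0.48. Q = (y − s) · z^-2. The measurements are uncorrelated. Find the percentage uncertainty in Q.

16.2%

Let u = y − s = 480. δu = √(δy² + δs²) = √(1090 + 0.0324) = 33.0, so δu/u = 0.0688.
Q is then a monomial in u, z:
δQ/Q = √((δu/u)² + (-2·δz/z)²) = √(0.00473 + 0.0215) = 0.162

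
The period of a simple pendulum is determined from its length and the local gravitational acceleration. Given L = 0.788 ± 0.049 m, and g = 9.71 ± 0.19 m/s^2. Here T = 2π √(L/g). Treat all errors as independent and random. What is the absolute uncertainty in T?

0.0583 s

Since T is a product/quotient, work with relative uncertainties:
  (½·δL/L)² = (0.5×0.0622)² = 0.000967;  (−½·δg/g)² = (-0.5×0.0196)² = 9.57e-05
δT/T = √(0.00106) = 0.0326
T = 1.79 s, so δT = 0.0326 × 1.79 = 0.0583 s.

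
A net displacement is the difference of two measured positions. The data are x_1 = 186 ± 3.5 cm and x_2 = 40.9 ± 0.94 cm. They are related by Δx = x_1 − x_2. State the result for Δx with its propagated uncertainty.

For a sum/difference, combine absolute errors in quadrature:
  (δx_1)² = 12.2;  (δx_2)² = 0.884
δΔx = √(13.1) = 3.62 cm
Δx = 145 cm.

145 ± 3.62 cm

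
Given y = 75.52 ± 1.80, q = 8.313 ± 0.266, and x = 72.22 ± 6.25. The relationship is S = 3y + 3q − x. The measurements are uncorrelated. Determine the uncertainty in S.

S is a linear combination, so absolute uncertainties add in quadrature:
  (3·δy)² = 29.2;  (3·δq)² = 0.637;  (δx)² = 39.1
δS = √(68.9) = 8.30

8.30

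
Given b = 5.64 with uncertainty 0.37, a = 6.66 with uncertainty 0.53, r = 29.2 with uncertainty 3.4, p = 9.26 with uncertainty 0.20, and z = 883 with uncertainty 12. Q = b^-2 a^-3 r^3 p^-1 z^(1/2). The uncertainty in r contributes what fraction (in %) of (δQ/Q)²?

(δQ/Q)² = (-2·δb/b)² + (-3·δa/a)² + (3·δr/r)² + (-1·δp/p)² + (½·δz/z)²
  b term: (-2×0.0656)² = 0.0172
  a term: (-3×0.0796)² = 0.0570
  r term: (3×0.116)² = 0.122
  p term: (-1×0.0216)² = 0.000466
  z term: (0.5×0.0136)² = 4.62e-05
Total = 0.197. Share from r = 0.122/0.197 = 0.620.

62.0%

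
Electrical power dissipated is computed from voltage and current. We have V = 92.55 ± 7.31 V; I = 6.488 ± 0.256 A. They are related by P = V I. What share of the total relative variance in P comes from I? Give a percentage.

20.0%

(δP/P)² = (1·δV/V)² + (1·δI/I)²
  V term: (1×0.0790)² = 0.00624
  I term: (1×0.0395)² = 0.00156
Total = 0.00780. Share from I = 0.00156/0.00780 = 0.200.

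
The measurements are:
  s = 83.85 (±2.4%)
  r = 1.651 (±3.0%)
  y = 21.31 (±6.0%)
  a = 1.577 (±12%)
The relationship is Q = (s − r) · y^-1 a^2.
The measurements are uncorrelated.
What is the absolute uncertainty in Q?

2.38

Let u = s − r = 82.20. δu = √(δs² + δr²) = √(4.05 + 0.00245) = 2.01, so δu/u = 0.0245.
Q is then a monomial in u, y, a:
δQ/Q = √((δu/u)² + (-1·δy/y)² + (2·δa/a)²) = √(0.000600 + 0.00360 + 0.0576) = 0.249
Q = 9.593, so δQ = 0.249 × 9.593 = 2.38.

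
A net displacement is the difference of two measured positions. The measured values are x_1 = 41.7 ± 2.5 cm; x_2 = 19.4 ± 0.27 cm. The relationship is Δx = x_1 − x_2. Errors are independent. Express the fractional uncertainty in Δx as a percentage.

11.3%

Δx is a linear combination, so absolute uncertainties add in quadrature:
  (δx_1)² = 6.25;  (δx_2)² = 0.0729
δΔx = √(6.32) = 2.51 cm
Δx = 22.3 cm, so δΔx/Δx = 2.51/22.3 = 0.113.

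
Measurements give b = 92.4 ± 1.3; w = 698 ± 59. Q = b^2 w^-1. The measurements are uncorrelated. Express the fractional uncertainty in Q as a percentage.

8.91%

Q is a product of powers, so relative uncertainties combine in quadrature:
  (2·δb/b)² = (2×0.0141)² = 0.000792;  (-1·δw/w)² = (-1×0.0845)² = 0.00714
δQ/Q = √(0.00794) = 0.0891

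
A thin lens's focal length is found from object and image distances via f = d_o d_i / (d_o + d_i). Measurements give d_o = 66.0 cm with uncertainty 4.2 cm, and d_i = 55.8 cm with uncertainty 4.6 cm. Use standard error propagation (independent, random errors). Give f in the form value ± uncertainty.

30.2 ± 1.61 cm

∂f/∂d_o = (d_i/(d_o+d_i))² = 0.210;  ∂f/∂d_i = (d_o/(d_o+d_i))² = 0.294
δf = √((∂f/∂d_o · δd_o)² + (∂f/∂d_i · δd_i)²) = √(0.777 + 1.82) = 1.61 cm
f = 30.2 cm.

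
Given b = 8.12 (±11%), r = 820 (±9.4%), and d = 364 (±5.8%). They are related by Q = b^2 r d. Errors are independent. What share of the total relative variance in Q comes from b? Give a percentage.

79.9%

(δQ/Q)² = (2·δb/b)² + (1·δr/r)² + (1·δd/d)²
  b term: (2×0.110)² = 0.0484
  r term: (1×0.0940)² = 0.00884
  d term: (1×0.0580)² = 0.00336
Total = 0.0606. Share from b = 0.0484/0.0606 = 0.799.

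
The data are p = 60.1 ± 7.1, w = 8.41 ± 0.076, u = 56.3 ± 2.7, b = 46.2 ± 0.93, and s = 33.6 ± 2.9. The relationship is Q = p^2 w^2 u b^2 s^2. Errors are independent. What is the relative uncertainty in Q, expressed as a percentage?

30.0%

For a monomial Q ∝ p^2, w^2, u, b^2, s^2, fractional errors add in quadrature:
  (2·δp/p)² = (2×0.118)² = 0.0558;  (2·δw/w)² = (2×0.00904)² = 0.000327;  (1·δu/u)² = (1×0.0480)² = 0.00230;  (2·δb/b)² = (2×0.0201)² = 0.00162;  (2·δs/s)² = (2×0.0863)² = 0.0298
δQ/Q = √(0.0899) = 0.300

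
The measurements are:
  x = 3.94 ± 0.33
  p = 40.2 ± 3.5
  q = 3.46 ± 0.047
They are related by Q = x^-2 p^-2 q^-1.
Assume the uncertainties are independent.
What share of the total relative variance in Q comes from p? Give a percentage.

51.8%

(δQ/Q)² = (-2·δx/x)² + (-2·δp/p)² + (-1·δq/q)²
  x term: (-2×0.0838)² = 0.0281
  p term: (-2×0.0871)² = 0.0303
  q term: (-1×0.0136)² = 0.000185
Total = 0.0586. Share from p = 0.0303/0.0586 = 0.518.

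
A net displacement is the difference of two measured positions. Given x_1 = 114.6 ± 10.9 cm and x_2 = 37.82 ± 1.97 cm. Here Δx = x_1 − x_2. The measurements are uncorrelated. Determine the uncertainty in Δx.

11.1 cm

Absolute uncertainties add in quadrature for a linear combination:
  (δx_1)² = 119;  (δx_2)² = 3.88
δΔx = √(123) = 11.1 cm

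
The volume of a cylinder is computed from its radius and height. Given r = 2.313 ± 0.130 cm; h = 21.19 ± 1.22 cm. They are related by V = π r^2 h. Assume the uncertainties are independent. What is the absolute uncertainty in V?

45.0 cm^3

Each factor contributes (exponent × relative error)² to (δV/V)²:
  (2·δr/r)² = (2×0.0562)² = 0.0126;  (1·δh/h)² = (1×0.0576)² = 0.00331
δV/V = √(0.0160) = 0.126
V = 356.1 cm^3, so δV = 0.126 × 356.1 = 45.0 cm^3.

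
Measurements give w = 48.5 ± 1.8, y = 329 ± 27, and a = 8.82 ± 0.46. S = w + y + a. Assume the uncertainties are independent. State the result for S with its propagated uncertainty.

Each term contributes (cᵢ δxᵢ)² to (δS)²:
  (δw)² = 3.24;  (δy)² = 729;  (δa)² = 0.212
δS = √(732) = 27.1
S = 386.

386 ± 27.1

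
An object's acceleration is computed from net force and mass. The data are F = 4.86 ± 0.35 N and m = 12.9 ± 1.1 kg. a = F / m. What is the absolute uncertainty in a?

Since a is a product/quotient, work with relative uncertainties:
  (1·δF/F)² = (1×0.0720)² = 0.00519;  (-1·δm/m)² = (-1×0.0853)² = 0.00727
δa/a = √(0.0125) = 0.112
a = 0.377 m/s^2, so δa = 0.112 × 0.377 = 0.0420 m/s^2.

0.0420 m/s^2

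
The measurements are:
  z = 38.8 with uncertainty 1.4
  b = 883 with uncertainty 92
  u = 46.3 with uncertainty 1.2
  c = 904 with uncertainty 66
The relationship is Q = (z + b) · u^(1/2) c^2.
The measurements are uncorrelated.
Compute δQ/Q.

0.177

Let w = z + b = 922. δw = √(δz² + δb²) = √(1.96 + 8460) = 92.0, so δw/w = 0.0998.
Q is then a monomial in w, u, c:
δQ/Q = √((δw/w)² + (½·δu/u)² + (2·δc/c)²) = √(0.00996 + 0.000168 + 0.0213) = 0.177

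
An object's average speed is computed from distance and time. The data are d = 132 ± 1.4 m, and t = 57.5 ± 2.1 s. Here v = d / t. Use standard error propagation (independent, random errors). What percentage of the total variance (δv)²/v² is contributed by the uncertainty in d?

7.78%

(δv/v)² = (1·δd/d)² + (-1·δt/t)²
  d term: (1×0.0106)² = 0.000112
  t term: (-1×0.0365)² = 0.00133
Total = 0.00145. Share from d = 0.000112/0.00145 = 0.0778.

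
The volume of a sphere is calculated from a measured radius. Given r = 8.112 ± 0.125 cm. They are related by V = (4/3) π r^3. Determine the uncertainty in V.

V ∝ r^3, so δV/V = |3| · δr/r = 3 × 0.0154 = 0.0462.
V = 2236 cm^3, so δV = 0.0462 × 2236 = 103 cm^3.

103 cm^3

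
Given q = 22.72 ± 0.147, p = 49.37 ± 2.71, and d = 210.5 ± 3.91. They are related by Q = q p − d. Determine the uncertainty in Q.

62.1

Let w = q·p = 1122. δw/w = √((1·δq/q)² + (1·δp/p)²) = √(4.19e-05 + 0.00301) = 0.0553, so δw = 62.0.
Q = w − d: δQ = √(δw² + δd²) = √(3840 + 15.3) = 62.1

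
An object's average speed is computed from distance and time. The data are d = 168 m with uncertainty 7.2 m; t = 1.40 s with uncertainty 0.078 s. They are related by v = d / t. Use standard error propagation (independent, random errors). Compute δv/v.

Each factor contributes (exponent × relative error)² to (δv/v)²:
  (1·δd/d)² = (1×0.0429)² = 0.00184;  (-1·δt/t)² = (-1×0.0557)² = 0.00310
δv/v = √(0.00494) = 0.0703

0.0703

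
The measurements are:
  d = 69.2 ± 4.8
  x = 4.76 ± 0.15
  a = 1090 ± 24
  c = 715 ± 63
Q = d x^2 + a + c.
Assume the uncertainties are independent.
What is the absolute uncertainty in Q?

Let p = d·x^2 = 1570. δp/p = √((1·δd/d)² + (2·δx/x)²) = √(0.00481 + 0.00397) = 0.0937, so δp = 147.
Q = p + a + c: δQ = √(δp² + δa² + δc²) = √(21600 + 576 + 3970) = 162

162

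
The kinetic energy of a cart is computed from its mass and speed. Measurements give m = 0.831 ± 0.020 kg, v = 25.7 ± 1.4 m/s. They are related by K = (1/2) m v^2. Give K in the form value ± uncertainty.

Products/powers → add relative errors in quadrature, weighted by exponent:
  (1·δm/m)² = (1×0.0241)² = 0.000579;  (2·δv/v)² = (2×0.0545)² = 0.0119
δK/K = √(0.0124) = 0.112
K = 274 J, so δK = 0.112 × 274 = 30.6 J.

274 ± 30.6 J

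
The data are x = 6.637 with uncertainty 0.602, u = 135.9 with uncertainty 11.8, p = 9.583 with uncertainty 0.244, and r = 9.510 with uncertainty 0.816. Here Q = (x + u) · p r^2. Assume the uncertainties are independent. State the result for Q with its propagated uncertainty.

Let w = x + u = 142.5. δw = √(δx² + δu²) = √(0.362 + 139) = 11.8, so δw/w = 0.0829.
Q is then a monomial in w, p, r:
δQ/Q = √((δw/w)² + (1·δp/p)² + (2·δr/r)²) = √(0.00687 + 0.000648 + 0.0294) = 0.192
Q = 123500, so δQ = 0.192 × 123500 = 23800.

123500 ± 23800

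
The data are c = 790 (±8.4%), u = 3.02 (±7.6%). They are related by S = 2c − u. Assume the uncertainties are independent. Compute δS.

S is a linear combination, so absolute uncertainties add in quadrature:
  (2·δc)² = 17600;  (δu)² = 0.0527
δS = √(17600) = 133

133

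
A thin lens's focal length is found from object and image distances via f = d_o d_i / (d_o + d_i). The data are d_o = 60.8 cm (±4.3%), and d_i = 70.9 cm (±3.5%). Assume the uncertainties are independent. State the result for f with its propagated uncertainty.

∂f/∂d_o = (d_i/(d_o+d_i))² = 0.290;  ∂f/∂d_i = (d_o/(d_o+d_i))² = 0.213
δf = √((∂f/∂d_o · δd_o)² + (∂f/∂d_i · δd_i)²) = √(0.574 + 0.280) = 0.924 cm
f = 32.7 cm.

32.7 ± 0.924 cm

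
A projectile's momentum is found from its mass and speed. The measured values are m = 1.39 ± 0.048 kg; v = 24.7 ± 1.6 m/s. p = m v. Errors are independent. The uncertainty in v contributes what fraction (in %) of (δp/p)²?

(δp/p)² = (1·δm/m)² + (1·δv/v)²
  m term: (1×0.0345)² = 0.00119
  v term: (1×0.0648)² = 0.00420
Total = 0.00539. Share from v = 0.00420/0.00539 = 0.779.

77.9%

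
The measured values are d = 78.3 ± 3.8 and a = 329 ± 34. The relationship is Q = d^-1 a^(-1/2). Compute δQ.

4.99e-05

Relative error in a monomial: (δQ/Q)² = Σ (nᵢ · δxᵢ/xᵢ)².
  (-1·δd/d)² = (-1×0.0485)² = 0.00236;  (−½·δa/a)² = (-0.5×0.103)² = 0.00267
δQ/Q = √(0.00503) = 0.0709
Q = 0.000704, so δQ = 0.0709 × 0.000704 = 4.99e-05.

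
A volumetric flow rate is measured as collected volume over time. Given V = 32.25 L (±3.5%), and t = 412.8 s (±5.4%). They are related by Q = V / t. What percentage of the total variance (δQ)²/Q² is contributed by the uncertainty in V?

(δQ/Q)² = (1·δV/V)² + (-1·δt/t)²
  V term: (1×0.0350)² = 0.00123
  t term: (-1×0.0540)² = 0.00292
Total = 0.00414. Share from V = 0.00123/0.00414 = 0.296.

29.6%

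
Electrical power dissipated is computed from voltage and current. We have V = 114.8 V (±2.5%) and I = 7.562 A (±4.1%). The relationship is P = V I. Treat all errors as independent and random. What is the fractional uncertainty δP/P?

0.0480

For a monomial P ∝ V, I, fractional errors add in quadrature:
  (1·δV/V)² = (1×0.0250)² = 0.000625;  (1·δI/I)² = (1×0.0410)² = 0.00168
δP/P = √(0.00231) = 0.0480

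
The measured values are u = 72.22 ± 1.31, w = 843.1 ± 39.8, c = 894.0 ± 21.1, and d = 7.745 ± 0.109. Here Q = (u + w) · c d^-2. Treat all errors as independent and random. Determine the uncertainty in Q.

Let h = u + w = 915.3. δh = √(δu² + δw²) = √(1.72 + 1580) = 39.8, so δh/h = 0.0435.
Q is then a monomial in h, c, d:
δQ/Q = √((δh/h)² + (1·δc/c)² + (-2·δd/d)²) = √(0.00189 + 0.000557 + 0.000792) = 0.0569
Q = 13640, so δQ = 0.0569 × 13640 = 777.

777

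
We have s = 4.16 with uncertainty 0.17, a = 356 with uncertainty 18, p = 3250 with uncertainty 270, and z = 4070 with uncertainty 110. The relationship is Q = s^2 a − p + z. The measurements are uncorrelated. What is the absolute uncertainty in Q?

660

Let w = s^2·a = 6160. δw/w = √((2·δs/s)² + (1·δa/a)²) = √(0.00668 + 0.00256) = 0.0961, so δw = 592.
Q = w − p + z: δQ = √(δw² + δp² + δz²) = √(3.51e+05 + 72900 + 12100) = 660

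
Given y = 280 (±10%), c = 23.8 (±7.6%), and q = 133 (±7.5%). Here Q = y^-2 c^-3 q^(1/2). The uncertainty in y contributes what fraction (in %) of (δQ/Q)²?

(δQ/Q)² = (-2·δy/y)² + (-3·δc/c)² + (½·δq/q)²
  y term: (-2×0.100)² = 0.0400
  c term: (-3×0.0760)² = 0.0520
  q term: (0.5×0.0750)² = 0.00141
Total = 0.0934. Share from y = 0.0400/0.0934 = 0.428.

42.8%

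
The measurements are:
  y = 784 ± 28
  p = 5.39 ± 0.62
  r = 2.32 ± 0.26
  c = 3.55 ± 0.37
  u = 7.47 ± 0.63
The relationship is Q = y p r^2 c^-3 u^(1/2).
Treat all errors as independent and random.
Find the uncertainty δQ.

Products/powers → add relative errors in quadrature, weighted by exponent:
  (1·δy/y)² = (1×0.0357)² = 0.00128;  (1·δp/p)² = (1×0.115)² = 0.0132;  (2·δr/r)² = (2×0.112)² = 0.0502;  (-3·δc/c)² = (-3×0.104)² = 0.0978;  (½·δu/u)² = (0.5×0.0843)² = 0.00178
δQ/Q = √(0.164) = 0.405
Q = 1390, so δQ = 0.405 × 1390 = 563.

563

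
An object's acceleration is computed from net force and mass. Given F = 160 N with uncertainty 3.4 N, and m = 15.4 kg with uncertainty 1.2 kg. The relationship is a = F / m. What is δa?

0.839 m/s^2

Each factor contributes (exponent × relative error)² to (δa/a)²:
  (1·δF/F)² = (1×0.0212)² = 0.000452;  (-1·δm/m)² = (-1×0.0779)² = 0.00607
δa/a = √(0.00652) = 0.0808
a = 10.4 m/s^2, so δa = 0.0808 × 10.4 = 0.839 m/s^2.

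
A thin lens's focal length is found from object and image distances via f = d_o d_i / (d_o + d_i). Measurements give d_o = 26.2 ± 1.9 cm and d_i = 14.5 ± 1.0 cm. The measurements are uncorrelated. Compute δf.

0.479 cm

∂f/∂d_o = (d_i/(d_o+d_i))² = 0.127;  ∂f/∂d_i = (d_o/(d_o+d_i))² = 0.414
δf = √((∂f/∂d_o · δd_o)² + (∂f/∂d_i · δd_i)²) = √(0.0582 + 0.172) = 0.479 cm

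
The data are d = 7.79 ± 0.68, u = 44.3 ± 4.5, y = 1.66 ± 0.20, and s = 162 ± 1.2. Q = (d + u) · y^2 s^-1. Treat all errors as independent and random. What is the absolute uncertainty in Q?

Let w = d + u = 52.1. δw = √(δd² + δu²) = √(0.462 + 20.2) = 4.55, so δw/w = 0.0874.
Q is then a monomial in w, y, s:
δQ/Q = √((δw/w)² + (2·δy/y)² + (-1·δs/s)²) = √(0.00763 + 0.0581 + 5.49e-05) = 0.256
Q = 0.886, so δQ = 0.256 × 0.886 = 0.227.

0.227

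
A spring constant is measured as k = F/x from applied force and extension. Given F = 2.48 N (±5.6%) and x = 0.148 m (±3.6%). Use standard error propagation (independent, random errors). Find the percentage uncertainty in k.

Relative error in a monomial: (δk/k)² = Σ (nᵢ · δxᵢ/xᵢ)².
  (1·δF/F)² = (1×0.0560)² = 0.00314;  (-1·δx/x)² = (-1×0.0360)² = 0.00130
δk/k = √(0.00443) = 0.0666

6.66%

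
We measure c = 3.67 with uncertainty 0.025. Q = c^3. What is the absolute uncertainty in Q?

Relative error in a monomial: (δQ/Q)² = Σ (nᵢ · δxᵢ/xᵢ)².
  (3·δc/c)² = (3×0.00681)² = 0.000418
δQ/Q = √(0.000418) = 0.0204
Q = 49.4, so δQ = 0.0204 × 49.4 = 1.01.

1.01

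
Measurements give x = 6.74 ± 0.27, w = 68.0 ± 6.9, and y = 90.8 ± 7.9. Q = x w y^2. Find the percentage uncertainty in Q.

Q is a product of powers, so relative uncertainties combine in quadrature:
  (1·δx/x)² = (1×0.0401)² = 0.00160;  (1·δw/w)² = (1×0.101)² = 0.0103;  (2·δy/y)² = (2×0.0870)² = 0.0303
δQ/Q = √(0.0422) = 0.205

20.5%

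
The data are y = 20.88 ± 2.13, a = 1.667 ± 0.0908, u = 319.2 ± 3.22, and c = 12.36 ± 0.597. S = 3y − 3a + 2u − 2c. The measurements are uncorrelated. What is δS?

S is a linear combination, so absolute uncertainties add in quadrature:
  (3·δy)² = 40.8;  (3·δa)² = 0.0742;  (2·δu)² = 41.5;  (2·δc)² = 1.43
δS = √(83.8) = 9.15

9.15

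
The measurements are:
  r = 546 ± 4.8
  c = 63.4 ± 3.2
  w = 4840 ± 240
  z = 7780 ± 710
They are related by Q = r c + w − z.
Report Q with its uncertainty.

Let p = r·c = 34600. δp/p = √((1·δr/r)² + (1·δc/c)²) = √(7.73e-05 + 0.00255) = 0.0512, so δp = 1770.
Q = p + w − z: δQ = √(δp² + δw² + δz²) = √(3.15e+06 + 57600 + 5.04e+05) = 1930
Q = 31700.

31700 ± 1930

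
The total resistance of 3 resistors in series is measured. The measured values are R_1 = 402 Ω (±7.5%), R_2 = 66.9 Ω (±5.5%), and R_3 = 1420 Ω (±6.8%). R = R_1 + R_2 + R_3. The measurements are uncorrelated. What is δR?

R is a linear combination, so absolute uncertainties add in quadrature:
  (δR_1)² = 909;  (δR_2)² = 13.5;  (δR_3)² = 9320
δR = √(10200) = 101 Ω

101 Ω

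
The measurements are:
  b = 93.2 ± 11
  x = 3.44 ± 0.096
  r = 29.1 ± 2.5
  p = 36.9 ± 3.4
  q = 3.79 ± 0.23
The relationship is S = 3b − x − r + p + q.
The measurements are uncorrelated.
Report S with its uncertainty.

Each term contributes (cᵢ δxᵢ)² to (δS)²:
  (3·δb)² = 1090;  (δx)² = 0.00922;  (δr)² = 6.25;  (δp)² = 11.6;  (δq)² = 0.0529
δS = √(1110) = 33.3
S = 288.

288 ± 33.3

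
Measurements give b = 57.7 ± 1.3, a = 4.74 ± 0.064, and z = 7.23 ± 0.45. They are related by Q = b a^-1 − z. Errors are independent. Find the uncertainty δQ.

0.552

Let p = b·a^-1 = 12.2. δp/p = √((1·δb/b)² + (-1·δa/a)²) = √(0.000508 + 0.000182) = 0.0263, so δp = 0.320.
Q = p − z: δQ = √(δp² + δz²) = √(0.102 + 0.203) = 0.552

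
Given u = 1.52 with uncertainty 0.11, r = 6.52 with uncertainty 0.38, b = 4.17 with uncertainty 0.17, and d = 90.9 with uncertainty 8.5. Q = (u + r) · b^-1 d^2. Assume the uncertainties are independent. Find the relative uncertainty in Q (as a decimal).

0.198

Let w = u + r = 8.04. δw = √(δu² + δr²) = √(0.0121 + 0.144) = 0.396, so δw/w = 0.0492.
Q is then a monomial in w, b, d:
δQ/Q = √((δw/w)² + (-1·δb/b)² + (2·δd/d)²) = √(0.00242 + 0.00166 + 0.0350) = 0.198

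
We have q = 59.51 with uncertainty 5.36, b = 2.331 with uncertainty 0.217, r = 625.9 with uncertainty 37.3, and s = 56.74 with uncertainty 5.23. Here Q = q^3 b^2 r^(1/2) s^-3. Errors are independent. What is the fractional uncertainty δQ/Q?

Since Q is a product/quotient, work with relative uncertainties:
  (3·δq/q)² = (3×0.0901)² = 0.0730;  (2·δb/b)² = (2×0.0931)² = 0.0347;  (½·δr/r)² = (0.5×0.0596)² = 0.000888;  (-3·δs/s)² = (-3×0.0922)² = 0.0765
δQ/Q = √(0.185) = 0.430

0.430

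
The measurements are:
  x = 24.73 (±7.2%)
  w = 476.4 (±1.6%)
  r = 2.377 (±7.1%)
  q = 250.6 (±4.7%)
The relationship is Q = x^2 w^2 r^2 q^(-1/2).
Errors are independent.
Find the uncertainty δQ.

Relative error in a monomial: (δQ/Q)² = Σ (nᵢ · δxᵢ/xᵢ)².
  (2·δx/x)² = (2×0.0720)² = 0.0207;  (2·δw/w)² = (2×0.0160)² = 0.00102;  (2·δr/r)² = (2×0.0710)² = 0.0202;  (−½·δq/q)² = (-0.5×0.0470)² = 0.000552
δQ/Q = √(0.0425) = 0.206
Q = 4.954e+07, so δQ = 0.206 × 4.954e+07 = 1.02e+07.

1.02e+07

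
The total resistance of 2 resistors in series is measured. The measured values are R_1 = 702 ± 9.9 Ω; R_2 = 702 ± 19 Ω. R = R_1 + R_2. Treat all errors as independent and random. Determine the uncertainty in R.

R is a linear combination, so absolute uncertainties add in quadrature:
  (δR_1)² = 98.0;  (δR_2)² = 361
δR = √(459) = 21.4 Ω

21.4 Ω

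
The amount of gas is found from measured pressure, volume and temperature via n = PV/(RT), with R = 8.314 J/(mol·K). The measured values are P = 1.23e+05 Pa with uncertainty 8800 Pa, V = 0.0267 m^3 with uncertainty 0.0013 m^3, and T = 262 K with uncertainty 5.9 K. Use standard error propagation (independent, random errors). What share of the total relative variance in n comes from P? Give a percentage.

(δn/n)² = (1·δP/P)² + (1·δV/V)² + (-1·δT/T)²
  P term: (1×0.0715)² = 0.00512
  V term: (1×0.0487)² = 0.00237
  T term: (-1×0.0225)² = 0.000507
Total = 0.00800. Share from P = 0.00512/0.00800 = 0.640.

64.0%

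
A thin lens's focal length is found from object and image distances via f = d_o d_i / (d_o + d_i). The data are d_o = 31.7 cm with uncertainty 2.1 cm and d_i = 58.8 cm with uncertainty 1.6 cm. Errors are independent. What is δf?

∂f/∂d_o = (d_i/(d_o+d_i))² = 0.422;  ∂f/∂d_i = (d_o/(d_o+d_i))² = 0.123
δf = √((∂f/∂d_o · δd_o)² + (∂f/∂d_i · δd_i)²) = √(0.786 + 0.0385) = 0.908 cm

0.908 cm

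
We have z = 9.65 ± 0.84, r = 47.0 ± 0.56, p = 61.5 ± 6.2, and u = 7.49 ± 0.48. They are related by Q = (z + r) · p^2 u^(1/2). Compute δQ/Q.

Let w = z + r = 56.6. δw = √(δz² + δr²) = √(0.706 + 0.314) = 1.01, so δw/w = 0.0178.
Q is then a monomial in w, p, u:
δQ/Q = √((δw/w)² + (2·δp/p)² + (½·δu/u)²) = √(0.000318 + 0.0407 + 0.00103) = 0.205

0.205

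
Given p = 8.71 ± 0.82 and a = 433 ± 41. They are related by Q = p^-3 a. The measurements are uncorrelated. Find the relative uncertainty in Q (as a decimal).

Q is a product of powers, so relative uncertainties combine in quadrature:
  (-3·δp/p)² = (-3×0.0941)² = 0.0798;  (1·δa/a)² = (1×0.0947)² = 0.00897
δQ/Q = √(0.0887) = 0.298

0.298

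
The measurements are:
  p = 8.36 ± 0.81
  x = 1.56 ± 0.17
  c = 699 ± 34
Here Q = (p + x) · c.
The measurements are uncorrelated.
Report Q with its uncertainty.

Let u = p + x = 9.92. δu = √(δp² + δx²) = √(0.656 + 0.0289) = 0.828, so δu/u = 0.0834.
Q is then a monomial in u, c:
δQ/Q = √((δu/u)² + (1·δc/c)²) = √(0.00696 + 0.00237) = 0.0966
Q = 6930, so δQ = 0.0966 × 6930 = 670.

6930 ± 670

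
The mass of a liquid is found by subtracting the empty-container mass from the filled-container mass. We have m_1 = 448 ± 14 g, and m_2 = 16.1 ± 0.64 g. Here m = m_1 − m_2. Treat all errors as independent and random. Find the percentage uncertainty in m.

3.24%

m is a linear combination, so absolute uncertainties add in quadrature:
  (δm_1)² = 196;  (δm_2)² = 0.410
δm = √(196) = 14.0 g
m = 432 g, so δm/m = 14.0/432 = 0.0324.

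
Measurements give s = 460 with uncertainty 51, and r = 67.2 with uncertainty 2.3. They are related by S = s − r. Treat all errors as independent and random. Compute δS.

51.1

For a sum/difference, combine absolute errors in quadrature:
  (δs)² = 2600;  (δr)² = 5.29
δS = √(2610) = 51.1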